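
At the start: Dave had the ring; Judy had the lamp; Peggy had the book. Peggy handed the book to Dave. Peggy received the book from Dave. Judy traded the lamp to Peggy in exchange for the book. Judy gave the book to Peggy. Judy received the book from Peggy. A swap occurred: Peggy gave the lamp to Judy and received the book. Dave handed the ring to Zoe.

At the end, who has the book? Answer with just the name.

Answer: Peggy

Derivation:
Tracking all object holders:
Start: ring:Dave, lamp:Judy, book:Peggy
Event 1 (give book: Peggy -> Dave). State: ring:Dave, lamp:Judy, book:Dave
Event 2 (give book: Dave -> Peggy). State: ring:Dave, lamp:Judy, book:Peggy
Event 3 (swap lamp<->book: now lamp:Peggy, book:Judy). State: ring:Dave, lamp:Peggy, book:Judy
Event 4 (give book: Judy -> Peggy). State: ring:Dave, lamp:Peggy, book:Peggy
Event 5 (give book: Peggy -> Judy). State: ring:Dave, lamp:Peggy, book:Judy
Event 6 (swap lamp<->book: now lamp:Judy, book:Peggy). State: ring:Dave, lamp:Judy, book:Peggy
Event 7 (give ring: Dave -> Zoe). State: ring:Zoe, lamp:Judy, book:Peggy

Final state: ring:Zoe, lamp:Judy, book:Peggy
The book is held by Peggy.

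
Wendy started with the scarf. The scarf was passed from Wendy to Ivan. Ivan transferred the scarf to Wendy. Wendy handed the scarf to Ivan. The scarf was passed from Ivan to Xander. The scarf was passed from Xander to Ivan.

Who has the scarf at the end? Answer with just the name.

Answer: Ivan

Derivation:
Tracking the scarf through each event:
Start: Wendy has the scarf.
After event 1: Ivan has the scarf.
After event 2: Wendy has the scarf.
After event 3: Ivan has the scarf.
After event 4: Xander has the scarf.
After event 5: Ivan has the scarf.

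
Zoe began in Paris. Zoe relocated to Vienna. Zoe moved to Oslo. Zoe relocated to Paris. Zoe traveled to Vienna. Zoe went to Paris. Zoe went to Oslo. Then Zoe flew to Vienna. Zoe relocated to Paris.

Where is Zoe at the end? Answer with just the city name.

Answer: Paris

Derivation:
Tracking Zoe's location:
Start: Zoe is in Paris.
After move 1: Paris -> Vienna. Zoe is in Vienna.
After move 2: Vienna -> Oslo. Zoe is in Oslo.
After move 3: Oslo -> Paris. Zoe is in Paris.
After move 4: Paris -> Vienna. Zoe is in Vienna.
After move 5: Vienna -> Paris. Zoe is in Paris.
After move 6: Paris -> Oslo. Zoe is in Oslo.
After move 7: Oslo -> Vienna. Zoe is in Vienna.
After move 8: Vienna -> Paris. Zoe is in Paris.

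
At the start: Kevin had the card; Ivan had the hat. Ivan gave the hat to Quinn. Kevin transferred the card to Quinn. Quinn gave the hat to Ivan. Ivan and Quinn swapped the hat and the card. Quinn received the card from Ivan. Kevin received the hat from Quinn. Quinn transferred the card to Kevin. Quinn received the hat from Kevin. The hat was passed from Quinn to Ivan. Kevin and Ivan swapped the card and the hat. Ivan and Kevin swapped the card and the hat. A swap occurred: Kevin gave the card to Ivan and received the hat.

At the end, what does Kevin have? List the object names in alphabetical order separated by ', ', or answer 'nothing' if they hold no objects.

Answer: hat

Derivation:
Tracking all object holders:
Start: card:Kevin, hat:Ivan
Event 1 (give hat: Ivan -> Quinn). State: card:Kevin, hat:Quinn
Event 2 (give card: Kevin -> Quinn). State: card:Quinn, hat:Quinn
Event 3 (give hat: Quinn -> Ivan). State: card:Quinn, hat:Ivan
Event 4 (swap hat<->card: now hat:Quinn, card:Ivan). State: card:Ivan, hat:Quinn
Event 5 (give card: Ivan -> Quinn). State: card:Quinn, hat:Quinn
Event 6 (give hat: Quinn -> Kevin). State: card:Quinn, hat:Kevin
Event 7 (give card: Quinn -> Kevin). State: card:Kevin, hat:Kevin
Event 8 (give hat: Kevin -> Quinn). State: card:Kevin, hat:Quinn
Event 9 (give hat: Quinn -> Ivan). State: card:Kevin, hat:Ivan
Event 10 (swap card<->hat: now card:Ivan, hat:Kevin). State: card:Ivan, hat:Kevin
Event 11 (swap card<->hat: now card:Kevin, hat:Ivan). State: card:Kevin, hat:Ivan
Event 12 (swap card<->hat: now card:Ivan, hat:Kevin). State: card:Ivan, hat:Kevin

Final state: card:Ivan, hat:Kevin
Kevin holds: hat.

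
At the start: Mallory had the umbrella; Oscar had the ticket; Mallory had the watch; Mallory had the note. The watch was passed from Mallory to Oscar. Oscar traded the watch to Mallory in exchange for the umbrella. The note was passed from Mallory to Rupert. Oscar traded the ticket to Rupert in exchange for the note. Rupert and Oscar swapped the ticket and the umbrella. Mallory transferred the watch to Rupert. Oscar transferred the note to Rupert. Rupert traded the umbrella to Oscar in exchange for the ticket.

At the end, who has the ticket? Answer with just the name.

Answer: Rupert

Derivation:
Tracking all object holders:
Start: umbrella:Mallory, ticket:Oscar, watch:Mallory, note:Mallory
Event 1 (give watch: Mallory -> Oscar). State: umbrella:Mallory, ticket:Oscar, watch:Oscar, note:Mallory
Event 2 (swap watch<->umbrella: now watch:Mallory, umbrella:Oscar). State: umbrella:Oscar, ticket:Oscar, watch:Mallory, note:Mallory
Event 3 (give note: Mallory -> Rupert). State: umbrella:Oscar, ticket:Oscar, watch:Mallory, note:Rupert
Event 4 (swap ticket<->note: now ticket:Rupert, note:Oscar). State: umbrella:Oscar, ticket:Rupert, watch:Mallory, note:Oscar
Event 5 (swap ticket<->umbrella: now ticket:Oscar, umbrella:Rupert). State: umbrella:Rupert, ticket:Oscar, watch:Mallory, note:Oscar
Event 6 (give watch: Mallory -> Rupert). State: umbrella:Rupert, ticket:Oscar, watch:Rupert, note:Oscar
Event 7 (give note: Oscar -> Rupert). State: umbrella:Rupert, ticket:Oscar, watch:Rupert, note:Rupert
Event 8 (swap umbrella<->ticket: now umbrella:Oscar, ticket:Rupert). State: umbrella:Oscar, ticket:Rupert, watch:Rupert, note:Rupert

Final state: umbrella:Oscar, ticket:Rupert, watch:Rupert, note:Rupert
The ticket is held by Rupert.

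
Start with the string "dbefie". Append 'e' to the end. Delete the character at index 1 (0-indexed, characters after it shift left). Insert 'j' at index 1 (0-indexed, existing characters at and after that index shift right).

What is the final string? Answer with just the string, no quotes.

Applying each edit step by step:
Start: "dbefie"
Op 1 (append 'e'): "dbefie" -> "dbefiee"
Op 2 (delete idx 1 = 'b'): "dbefiee" -> "defiee"
Op 3 (insert 'j' at idx 1): "defiee" -> "djefiee"

Answer: djefiee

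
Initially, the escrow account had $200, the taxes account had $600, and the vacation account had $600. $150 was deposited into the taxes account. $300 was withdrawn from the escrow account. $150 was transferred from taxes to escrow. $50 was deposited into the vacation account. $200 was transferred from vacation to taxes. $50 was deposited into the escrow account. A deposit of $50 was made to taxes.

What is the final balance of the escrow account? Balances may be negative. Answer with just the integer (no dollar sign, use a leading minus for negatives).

Tracking account balances step by step:
Start: escrow=200, taxes=600, vacation=600
Event 1 (deposit 150 to taxes): taxes: 600 + 150 = 750. Balances: escrow=200, taxes=750, vacation=600
Event 2 (withdraw 300 from escrow): escrow: 200 - 300 = -100. Balances: escrow=-100, taxes=750, vacation=600
Event 3 (transfer 150 taxes -> escrow): taxes: 750 - 150 = 600, escrow: -100 + 150 = 50. Balances: escrow=50, taxes=600, vacation=600
Event 4 (deposit 50 to vacation): vacation: 600 + 50 = 650. Balances: escrow=50, taxes=600, vacation=650
Event 5 (transfer 200 vacation -> taxes): vacation: 650 - 200 = 450, taxes: 600 + 200 = 800. Balances: escrow=50, taxes=800, vacation=450
Event 6 (deposit 50 to escrow): escrow: 50 + 50 = 100. Balances: escrow=100, taxes=800, vacation=450
Event 7 (deposit 50 to taxes): taxes: 800 + 50 = 850. Balances: escrow=100, taxes=850, vacation=450

Final balance of escrow: 100

Answer: 100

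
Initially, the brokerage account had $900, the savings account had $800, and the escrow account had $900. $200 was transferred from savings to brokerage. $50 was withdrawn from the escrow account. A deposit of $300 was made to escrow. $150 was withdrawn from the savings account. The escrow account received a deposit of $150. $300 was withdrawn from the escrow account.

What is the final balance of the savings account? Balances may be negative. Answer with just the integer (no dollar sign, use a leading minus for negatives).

Answer: 450

Derivation:
Tracking account balances step by step:
Start: brokerage=900, savings=800, escrow=900
Event 1 (transfer 200 savings -> brokerage): savings: 800 - 200 = 600, brokerage: 900 + 200 = 1100. Balances: brokerage=1100, savings=600, escrow=900
Event 2 (withdraw 50 from escrow): escrow: 900 - 50 = 850. Balances: brokerage=1100, savings=600, escrow=850
Event 3 (deposit 300 to escrow): escrow: 850 + 300 = 1150. Balances: brokerage=1100, savings=600, escrow=1150
Event 4 (withdraw 150 from savings): savings: 600 - 150 = 450. Balances: brokerage=1100, savings=450, escrow=1150
Event 5 (deposit 150 to escrow): escrow: 1150 + 150 = 1300. Balances: brokerage=1100, savings=450, escrow=1300
Event 6 (withdraw 300 from escrow): escrow: 1300 - 300 = 1000. Balances: brokerage=1100, savings=450, escrow=1000

Final balance of savings: 450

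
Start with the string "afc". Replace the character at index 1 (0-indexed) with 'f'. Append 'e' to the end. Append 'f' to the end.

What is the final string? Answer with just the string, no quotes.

Applying each edit step by step:
Start: "afc"
Op 1 (replace idx 1: 'f' -> 'f'): "afc" -> "afc"
Op 2 (append 'e'): "afc" -> "afce"
Op 3 (append 'f'): "afce" -> "afcef"

Answer: afcef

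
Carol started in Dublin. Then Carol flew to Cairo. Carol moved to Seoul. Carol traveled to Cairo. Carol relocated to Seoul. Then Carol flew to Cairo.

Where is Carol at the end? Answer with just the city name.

Tracking Carol's location:
Start: Carol is in Dublin.
After move 1: Dublin -> Cairo. Carol is in Cairo.
After move 2: Cairo -> Seoul. Carol is in Seoul.
After move 3: Seoul -> Cairo. Carol is in Cairo.
After move 4: Cairo -> Seoul. Carol is in Seoul.
After move 5: Seoul -> Cairo. Carol is in Cairo.

Answer: Cairo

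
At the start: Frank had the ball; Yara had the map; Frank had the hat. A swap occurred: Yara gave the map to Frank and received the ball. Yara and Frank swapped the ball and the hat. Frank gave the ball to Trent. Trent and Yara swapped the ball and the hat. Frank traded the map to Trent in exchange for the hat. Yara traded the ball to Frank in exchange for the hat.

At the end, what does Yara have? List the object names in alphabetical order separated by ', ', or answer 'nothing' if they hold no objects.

Tracking all object holders:
Start: ball:Frank, map:Yara, hat:Frank
Event 1 (swap map<->ball: now map:Frank, ball:Yara). State: ball:Yara, map:Frank, hat:Frank
Event 2 (swap ball<->hat: now ball:Frank, hat:Yara). State: ball:Frank, map:Frank, hat:Yara
Event 3 (give ball: Frank -> Trent). State: ball:Trent, map:Frank, hat:Yara
Event 4 (swap ball<->hat: now ball:Yara, hat:Trent). State: ball:Yara, map:Frank, hat:Trent
Event 5 (swap map<->hat: now map:Trent, hat:Frank). State: ball:Yara, map:Trent, hat:Frank
Event 6 (swap ball<->hat: now ball:Frank, hat:Yara). State: ball:Frank, map:Trent, hat:Yara

Final state: ball:Frank, map:Trent, hat:Yara
Yara holds: hat.

Answer: hat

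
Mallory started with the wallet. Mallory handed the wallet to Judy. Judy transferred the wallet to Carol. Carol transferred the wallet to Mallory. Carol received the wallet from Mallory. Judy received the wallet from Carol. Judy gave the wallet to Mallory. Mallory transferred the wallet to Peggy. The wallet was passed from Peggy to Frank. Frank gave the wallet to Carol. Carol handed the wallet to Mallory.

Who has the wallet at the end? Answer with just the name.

Answer: Mallory

Derivation:
Tracking the wallet through each event:
Start: Mallory has the wallet.
After event 1: Judy has the wallet.
After event 2: Carol has the wallet.
After event 3: Mallory has the wallet.
After event 4: Carol has the wallet.
After event 5: Judy has the wallet.
After event 6: Mallory has the wallet.
After event 7: Peggy has the wallet.
After event 8: Frank has the wallet.
After event 9: Carol has the wallet.
After event 10: Mallory has the wallet.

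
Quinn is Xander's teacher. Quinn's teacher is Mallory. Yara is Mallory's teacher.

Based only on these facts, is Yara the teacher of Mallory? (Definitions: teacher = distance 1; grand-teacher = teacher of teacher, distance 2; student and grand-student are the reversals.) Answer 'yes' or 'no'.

Answer: yes

Derivation:
Reconstructing the teacher chain from the given facts:
  Yara -> Mallory -> Quinn -> Xander
(each arrow means 'teacher of the next')
Positions in the chain (0 = top):
  position of Yara: 0
  position of Mallory: 1
  position of Quinn: 2
  position of Xander: 3

Yara is at position 0, Mallory is at position 1; signed distance (j - i) = 1.
'teacher' requires j - i = 1. Actual distance is 1, so the relation HOLDS.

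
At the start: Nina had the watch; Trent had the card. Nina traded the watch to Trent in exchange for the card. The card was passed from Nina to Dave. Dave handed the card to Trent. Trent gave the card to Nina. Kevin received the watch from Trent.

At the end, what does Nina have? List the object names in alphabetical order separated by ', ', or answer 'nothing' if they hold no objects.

Tracking all object holders:
Start: watch:Nina, card:Trent
Event 1 (swap watch<->card: now watch:Trent, card:Nina). State: watch:Trent, card:Nina
Event 2 (give card: Nina -> Dave). State: watch:Trent, card:Dave
Event 3 (give card: Dave -> Trent). State: watch:Trent, card:Trent
Event 4 (give card: Trent -> Nina). State: watch:Trent, card:Nina
Event 5 (give watch: Trent -> Kevin). State: watch:Kevin, card:Nina

Final state: watch:Kevin, card:Nina
Nina holds: card.

Answer: card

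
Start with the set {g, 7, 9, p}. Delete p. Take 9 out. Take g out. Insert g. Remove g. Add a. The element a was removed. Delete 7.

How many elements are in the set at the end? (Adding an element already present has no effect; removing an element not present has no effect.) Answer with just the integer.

Answer: 0

Derivation:
Tracking the set through each operation:
Start: {7, 9, g, p}
Event 1 (remove p): removed. Set: {7, 9, g}
Event 2 (remove 9): removed. Set: {7, g}
Event 3 (remove g): removed. Set: {7}
Event 4 (add g): added. Set: {7, g}
Event 5 (remove g): removed. Set: {7}
Event 6 (add a): added. Set: {7, a}
Event 7 (remove a): removed. Set: {7}
Event 8 (remove 7): removed. Set: {}

Final set: {} (size 0)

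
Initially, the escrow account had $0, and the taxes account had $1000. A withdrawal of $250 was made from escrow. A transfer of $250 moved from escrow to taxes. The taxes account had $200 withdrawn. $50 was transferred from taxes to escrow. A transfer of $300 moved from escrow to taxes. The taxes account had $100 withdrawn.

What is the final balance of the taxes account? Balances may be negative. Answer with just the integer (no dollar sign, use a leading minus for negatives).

Answer: 1200

Derivation:
Tracking account balances step by step:
Start: escrow=0, taxes=1000
Event 1 (withdraw 250 from escrow): escrow: 0 - 250 = -250. Balances: escrow=-250, taxes=1000
Event 2 (transfer 250 escrow -> taxes): escrow: -250 - 250 = -500, taxes: 1000 + 250 = 1250. Balances: escrow=-500, taxes=1250
Event 3 (withdraw 200 from taxes): taxes: 1250 - 200 = 1050. Balances: escrow=-500, taxes=1050
Event 4 (transfer 50 taxes -> escrow): taxes: 1050 - 50 = 1000, escrow: -500 + 50 = -450. Balances: escrow=-450, taxes=1000
Event 5 (transfer 300 escrow -> taxes): escrow: -450 - 300 = -750, taxes: 1000 + 300 = 1300. Balances: escrow=-750, taxes=1300
Event 6 (withdraw 100 from taxes): taxes: 1300 - 100 = 1200. Balances: escrow=-750, taxes=1200

Final balance of taxes: 1200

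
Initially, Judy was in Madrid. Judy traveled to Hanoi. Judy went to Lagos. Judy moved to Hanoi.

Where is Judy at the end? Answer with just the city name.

Answer: Hanoi

Derivation:
Tracking Judy's location:
Start: Judy is in Madrid.
After move 1: Madrid -> Hanoi. Judy is in Hanoi.
After move 2: Hanoi -> Lagos. Judy is in Lagos.
After move 3: Lagos -> Hanoi. Judy is in Hanoi.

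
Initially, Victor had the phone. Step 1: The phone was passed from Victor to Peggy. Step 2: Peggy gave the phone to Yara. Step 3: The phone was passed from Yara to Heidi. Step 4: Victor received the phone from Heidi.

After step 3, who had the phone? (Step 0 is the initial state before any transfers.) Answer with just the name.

Tracking the phone holder through step 3:
After step 0 (start): Victor
After step 1: Peggy
After step 2: Yara
After step 3: Heidi

At step 3, the holder is Heidi.

Answer: Heidi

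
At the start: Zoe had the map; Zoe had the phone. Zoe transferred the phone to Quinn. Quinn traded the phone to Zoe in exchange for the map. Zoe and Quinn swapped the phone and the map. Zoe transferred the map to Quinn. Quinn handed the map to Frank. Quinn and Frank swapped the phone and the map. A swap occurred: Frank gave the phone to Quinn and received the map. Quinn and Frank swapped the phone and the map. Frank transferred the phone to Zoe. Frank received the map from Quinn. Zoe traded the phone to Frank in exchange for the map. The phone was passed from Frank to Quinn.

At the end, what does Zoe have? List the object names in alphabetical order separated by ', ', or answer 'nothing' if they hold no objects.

Answer: map

Derivation:
Tracking all object holders:
Start: map:Zoe, phone:Zoe
Event 1 (give phone: Zoe -> Quinn). State: map:Zoe, phone:Quinn
Event 2 (swap phone<->map: now phone:Zoe, map:Quinn). State: map:Quinn, phone:Zoe
Event 3 (swap phone<->map: now phone:Quinn, map:Zoe). State: map:Zoe, phone:Quinn
Event 4 (give map: Zoe -> Quinn). State: map:Quinn, phone:Quinn
Event 5 (give map: Quinn -> Frank). State: map:Frank, phone:Quinn
Event 6 (swap phone<->map: now phone:Frank, map:Quinn). State: map:Quinn, phone:Frank
Event 7 (swap phone<->map: now phone:Quinn, map:Frank). State: map:Frank, phone:Quinn
Event 8 (swap phone<->map: now phone:Frank, map:Quinn). State: map:Quinn, phone:Frank
Event 9 (give phone: Frank -> Zoe). State: map:Quinn, phone:Zoe
Event 10 (give map: Quinn -> Frank). State: map:Frank, phone:Zoe
Event 11 (swap phone<->map: now phone:Frank, map:Zoe). State: map:Zoe, phone:Frank
Event 12 (give phone: Frank -> Quinn). State: map:Zoe, phone:Quinn

Final state: map:Zoe, phone:Quinn
Zoe holds: map.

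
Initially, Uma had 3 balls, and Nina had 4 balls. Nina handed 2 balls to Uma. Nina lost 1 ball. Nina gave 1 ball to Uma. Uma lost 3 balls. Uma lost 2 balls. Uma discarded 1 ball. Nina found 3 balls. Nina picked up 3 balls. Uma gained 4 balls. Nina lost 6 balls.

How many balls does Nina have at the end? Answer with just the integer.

Tracking counts step by step:
Start: Uma=3, Nina=4
Event 1 (Nina -> Uma, 2): Nina: 4 -> 2, Uma: 3 -> 5. State: Uma=5, Nina=2
Event 2 (Nina -1): Nina: 2 -> 1. State: Uma=5, Nina=1
Event 3 (Nina -> Uma, 1): Nina: 1 -> 0, Uma: 5 -> 6. State: Uma=6, Nina=0
Event 4 (Uma -3): Uma: 6 -> 3. State: Uma=3, Nina=0
Event 5 (Uma -2): Uma: 3 -> 1. State: Uma=1, Nina=0
Event 6 (Uma -1): Uma: 1 -> 0. State: Uma=0, Nina=0
Event 7 (Nina +3): Nina: 0 -> 3. State: Uma=0, Nina=3
Event 8 (Nina +3): Nina: 3 -> 6. State: Uma=0, Nina=6
Event 9 (Uma +4): Uma: 0 -> 4. State: Uma=4, Nina=6
Event 10 (Nina -6): Nina: 6 -> 0. State: Uma=4, Nina=0

Nina's final count: 0

Answer: 0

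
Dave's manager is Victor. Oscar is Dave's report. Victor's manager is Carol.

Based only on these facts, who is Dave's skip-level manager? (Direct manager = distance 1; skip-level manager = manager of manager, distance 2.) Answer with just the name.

Reconstructing the manager chain from the given facts:
  Carol -> Victor -> Dave -> Oscar
(each arrow means 'manager of the next')
Positions in the chain (0 = top):
  position of Carol: 0
  position of Victor: 1
  position of Dave: 2
  position of Oscar: 3

Dave is at position 2; the skip-level manager is 2 steps up the chain, i.e. position 0: Carol.

Answer: Carol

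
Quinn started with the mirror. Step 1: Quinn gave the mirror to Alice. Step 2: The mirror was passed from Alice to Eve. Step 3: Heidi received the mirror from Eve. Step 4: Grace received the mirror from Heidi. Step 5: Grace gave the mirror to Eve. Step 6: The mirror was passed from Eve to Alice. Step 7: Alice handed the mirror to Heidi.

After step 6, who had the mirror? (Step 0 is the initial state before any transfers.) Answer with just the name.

Tracking the mirror holder through step 6:
After step 0 (start): Quinn
After step 1: Alice
After step 2: Eve
After step 3: Heidi
After step 4: Grace
After step 5: Eve
After step 6: Alice

At step 6, the holder is Alice.

Answer: Alice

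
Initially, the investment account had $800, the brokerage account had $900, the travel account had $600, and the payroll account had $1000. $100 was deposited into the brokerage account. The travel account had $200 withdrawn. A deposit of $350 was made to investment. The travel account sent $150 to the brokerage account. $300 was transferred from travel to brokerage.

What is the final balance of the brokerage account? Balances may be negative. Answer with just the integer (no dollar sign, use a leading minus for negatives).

Tracking account balances step by step:
Start: investment=800, brokerage=900, travel=600, payroll=1000
Event 1 (deposit 100 to brokerage): brokerage: 900 + 100 = 1000. Balances: investment=800, brokerage=1000, travel=600, payroll=1000
Event 2 (withdraw 200 from travel): travel: 600 - 200 = 400. Balances: investment=800, brokerage=1000, travel=400, payroll=1000
Event 3 (deposit 350 to investment): investment: 800 + 350 = 1150. Balances: investment=1150, brokerage=1000, travel=400, payroll=1000
Event 4 (transfer 150 travel -> brokerage): travel: 400 - 150 = 250, brokerage: 1000 + 150 = 1150. Balances: investment=1150, brokerage=1150, travel=250, payroll=1000
Event 5 (transfer 300 travel -> brokerage): travel: 250 - 300 = -50, brokerage: 1150 + 300 = 1450. Balances: investment=1150, brokerage=1450, travel=-50, payroll=1000

Final balance of brokerage: 1450

Answer: 1450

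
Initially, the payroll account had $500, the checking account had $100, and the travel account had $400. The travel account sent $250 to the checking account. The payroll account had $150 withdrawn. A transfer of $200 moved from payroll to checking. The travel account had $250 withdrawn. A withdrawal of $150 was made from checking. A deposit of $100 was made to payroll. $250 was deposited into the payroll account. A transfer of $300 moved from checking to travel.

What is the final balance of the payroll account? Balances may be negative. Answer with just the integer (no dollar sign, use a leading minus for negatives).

Tracking account balances step by step:
Start: payroll=500, checking=100, travel=400
Event 1 (transfer 250 travel -> checking): travel: 400 - 250 = 150, checking: 100 + 250 = 350. Balances: payroll=500, checking=350, travel=150
Event 2 (withdraw 150 from payroll): payroll: 500 - 150 = 350. Balances: payroll=350, checking=350, travel=150
Event 3 (transfer 200 payroll -> checking): payroll: 350 - 200 = 150, checking: 350 + 200 = 550. Balances: payroll=150, checking=550, travel=150
Event 4 (withdraw 250 from travel): travel: 150 - 250 = -100. Balances: payroll=150, checking=550, travel=-100
Event 5 (withdraw 150 from checking): checking: 550 - 150 = 400. Balances: payroll=150, checking=400, travel=-100
Event 6 (deposit 100 to payroll): payroll: 150 + 100 = 250. Balances: payroll=250, checking=400, travel=-100
Event 7 (deposit 250 to payroll): payroll: 250 + 250 = 500. Balances: payroll=500, checking=400, travel=-100
Event 8 (transfer 300 checking -> travel): checking: 400 - 300 = 100, travel: -100 + 300 = 200. Balances: payroll=500, checking=100, travel=200

Final balance of payroll: 500

Answer: 500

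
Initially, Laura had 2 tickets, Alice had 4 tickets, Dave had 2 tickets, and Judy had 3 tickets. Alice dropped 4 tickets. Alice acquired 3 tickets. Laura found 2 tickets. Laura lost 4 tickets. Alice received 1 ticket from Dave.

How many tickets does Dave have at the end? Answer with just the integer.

Answer: 1

Derivation:
Tracking counts step by step:
Start: Laura=2, Alice=4, Dave=2, Judy=3
Event 1 (Alice -4): Alice: 4 -> 0. State: Laura=2, Alice=0, Dave=2, Judy=3
Event 2 (Alice +3): Alice: 0 -> 3. State: Laura=2, Alice=3, Dave=2, Judy=3
Event 3 (Laura +2): Laura: 2 -> 4. State: Laura=4, Alice=3, Dave=2, Judy=3
Event 4 (Laura -4): Laura: 4 -> 0. State: Laura=0, Alice=3, Dave=2, Judy=3
Event 5 (Dave -> Alice, 1): Dave: 2 -> 1, Alice: 3 -> 4. State: Laura=0, Alice=4, Dave=1, Judy=3

Dave's final count: 1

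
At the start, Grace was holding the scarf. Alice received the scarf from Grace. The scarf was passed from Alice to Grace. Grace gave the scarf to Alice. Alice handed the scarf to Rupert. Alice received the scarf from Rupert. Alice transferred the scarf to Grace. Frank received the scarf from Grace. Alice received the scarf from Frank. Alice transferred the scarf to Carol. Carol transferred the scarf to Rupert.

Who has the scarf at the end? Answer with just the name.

Tracking the scarf through each event:
Start: Grace has the scarf.
After event 1: Alice has the scarf.
After event 2: Grace has the scarf.
After event 3: Alice has the scarf.
After event 4: Rupert has the scarf.
After event 5: Alice has the scarf.
After event 6: Grace has the scarf.
After event 7: Frank has the scarf.
After event 8: Alice has the scarf.
After event 9: Carol has the scarf.
After event 10: Rupert has the scarf.

Answer: Rupert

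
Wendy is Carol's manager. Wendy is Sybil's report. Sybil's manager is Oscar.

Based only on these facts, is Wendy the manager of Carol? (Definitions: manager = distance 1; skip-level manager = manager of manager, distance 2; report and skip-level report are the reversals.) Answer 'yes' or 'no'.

Reconstructing the manager chain from the given facts:
  Oscar -> Sybil -> Wendy -> Carol
(each arrow means 'manager of the next')
Positions in the chain (0 = top):
  position of Oscar: 0
  position of Sybil: 1
  position of Wendy: 2
  position of Carol: 3

Wendy is at position 2, Carol is at position 3; signed distance (j - i) = 1.
'manager' requires j - i = 1. Actual distance is 1, so the relation HOLDS.

Answer: yes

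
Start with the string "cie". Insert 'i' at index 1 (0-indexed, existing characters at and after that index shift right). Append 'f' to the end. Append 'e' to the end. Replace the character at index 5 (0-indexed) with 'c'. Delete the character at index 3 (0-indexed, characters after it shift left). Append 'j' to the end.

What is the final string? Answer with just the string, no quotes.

Answer: ciifcj

Derivation:
Applying each edit step by step:
Start: "cie"
Op 1 (insert 'i' at idx 1): "cie" -> "ciie"
Op 2 (append 'f'): "ciie" -> "ciief"
Op 3 (append 'e'): "ciief" -> "ciiefe"
Op 4 (replace idx 5: 'e' -> 'c'): "ciiefe" -> "ciiefc"
Op 5 (delete idx 3 = 'e'): "ciiefc" -> "ciifc"
Op 6 (append 'j'): "ciifc" -> "ciifcj"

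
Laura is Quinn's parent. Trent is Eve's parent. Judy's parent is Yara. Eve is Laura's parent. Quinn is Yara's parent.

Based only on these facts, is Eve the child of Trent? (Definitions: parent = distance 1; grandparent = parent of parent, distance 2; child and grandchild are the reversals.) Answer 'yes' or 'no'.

Answer: yes

Derivation:
Reconstructing the parent chain from the given facts:
  Trent -> Eve -> Laura -> Quinn -> Yara -> Judy
(each arrow means 'parent of the next')
Positions in the chain (0 = top):
  position of Trent: 0
  position of Eve: 1
  position of Laura: 2
  position of Quinn: 3
  position of Yara: 4
  position of Judy: 5

Eve is at position 1, Trent is at position 0; signed distance (j - i) = -1.
'child' requires j - i = -1. Actual distance is -1, so the relation HOLDS.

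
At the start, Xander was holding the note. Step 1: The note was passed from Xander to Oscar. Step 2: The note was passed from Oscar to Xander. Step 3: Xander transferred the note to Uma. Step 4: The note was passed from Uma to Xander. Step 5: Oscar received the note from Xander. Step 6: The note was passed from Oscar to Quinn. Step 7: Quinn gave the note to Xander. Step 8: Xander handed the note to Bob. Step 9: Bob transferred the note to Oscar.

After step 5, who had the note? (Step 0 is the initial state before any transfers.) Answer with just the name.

Tracking the note holder through step 5:
After step 0 (start): Xander
After step 1: Oscar
After step 2: Xander
After step 3: Uma
After step 4: Xander
After step 5: Oscar

At step 5, the holder is Oscar.

Answer: Oscar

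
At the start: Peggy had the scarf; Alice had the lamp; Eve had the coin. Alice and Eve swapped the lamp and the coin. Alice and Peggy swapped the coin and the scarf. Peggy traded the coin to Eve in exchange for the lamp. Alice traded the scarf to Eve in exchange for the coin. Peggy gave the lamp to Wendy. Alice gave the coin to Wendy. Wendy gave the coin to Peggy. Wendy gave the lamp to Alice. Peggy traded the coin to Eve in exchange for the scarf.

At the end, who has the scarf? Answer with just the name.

Tracking all object holders:
Start: scarf:Peggy, lamp:Alice, coin:Eve
Event 1 (swap lamp<->coin: now lamp:Eve, coin:Alice). State: scarf:Peggy, lamp:Eve, coin:Alice
Event 2 (swap coin<->scarf: now coin:Peggy, scarf:Alice). State: scarf:Alice, lamp:Eve, coin:Peggy
Event 3 (swap coin<->lamp: now coin:Eve, lamp:Peggy). State: scarf:Alice, lamp:Peggy, coin:Eve
Event 4 (swap scarf<->coin: now scarf:Eve, coin:Alice). State: scarf:Eve, lamp:Peggy, coin:Alice
Event 5 (give lamp: Peggy -> Wendy). State: scarf:Eve, lamp:Wendy, coin:Alice
Event 6 (give coin: Alice -> Wendy). State: scarf:Eve, lamp:Wendy, coin:Wendy
Event 7 (give coin: Wendy -> Peggy). State: scarf:Eve, lamp:Wendy, coin:Peggy
Event 8 (give lamp: Wendy -> Alice). State: scarf:Eve, lamp:Alice, coin:Peggy
Event 9 (swap coin<->scarf: now coin:Eve, scarf:Peggy). State: scarf:Peggy, lamp:Alice, coin:Eve

Final state: scarf:Peggy, lamp:Alice, coin:Eve
The scarf is held by Peggy.

Answer: Peggy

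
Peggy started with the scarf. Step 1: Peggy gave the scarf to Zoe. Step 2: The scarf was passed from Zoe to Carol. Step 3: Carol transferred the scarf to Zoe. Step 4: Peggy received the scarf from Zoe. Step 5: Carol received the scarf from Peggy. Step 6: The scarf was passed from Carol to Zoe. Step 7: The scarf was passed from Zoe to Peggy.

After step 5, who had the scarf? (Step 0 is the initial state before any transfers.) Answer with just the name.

Answer: Carol

Derivation:
Tracking the scarf holder through step 5:
After step 0 (start): Peggy
After step 1: Zoe
After step 2: Carol
After step 3: Zoe
After step 4: Peggy
After step 5: Carol

At step 5, the holder is Carol.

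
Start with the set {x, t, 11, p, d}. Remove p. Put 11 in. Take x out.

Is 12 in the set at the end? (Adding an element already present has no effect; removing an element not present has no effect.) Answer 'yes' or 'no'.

Tracking the set through each operation:
Start: {11, d, p, t, x}
Event 1 (remove p): removed. Set: {11, d, t, x}
Event 2 (add 11): already present, no change. Set: {11, d, t, x}
Event 3 (remove x): removed. Set: {11, d, t}

Final set: {11, d, t} (size 3)
12 is NOT in the final set.

Answer: no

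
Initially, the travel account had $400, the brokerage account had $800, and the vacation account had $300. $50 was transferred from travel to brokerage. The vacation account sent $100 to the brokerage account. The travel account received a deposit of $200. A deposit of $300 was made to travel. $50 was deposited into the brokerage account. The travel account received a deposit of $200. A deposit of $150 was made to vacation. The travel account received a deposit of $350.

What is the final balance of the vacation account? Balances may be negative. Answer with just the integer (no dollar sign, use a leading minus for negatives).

Tracking account balances step by step:
Start: travel=400, brokerage=800, vacation=300
Event 1 (transfer 50 travel -> brokerage): travel: 400 - 50 = 350, brokerage: 800 + 50 = 850. Balances: travel=350, brokerage=850, vacation=300
Event 2 (transfer 100 vacation -> brokerage): vacation: 300 - 100 = 200, brokerage: 850 + 100 = 950. Balances: travel=350, brokerage=950, vacation=200
Event 3 (deposit 200 to travel): travel: 350 + 200 = 550. Balances: travel=550, brokerage=950, vacation=200
Event 4 (deposit 300 to travel): travel: 550 + 300 = 850. Balances: travel=850, brokerage=950, vacation=200
Event 5 (deposit 50 to brokerage): brokerage: 950 + 50 = 1000. Balances: travel=850, brokerage=1000, vacation=200
Event 6 (deposit 200 to travel): travel: 850 + 200 = 1050. Balances: travel=1050, brokerage=1000, vacation=200
Event 7 (deposit 150 to vacation): vacation: 200 + 150 = 350. Balances: travel=1050, brokerage=1000, vacation=350
Event 8 (deposit 350 to travel): travel: 1050 + 350 = 1400. Balances: travel=1400, brokerage=1000, vacation=350

Final balance of vacation: 350

Answer: 350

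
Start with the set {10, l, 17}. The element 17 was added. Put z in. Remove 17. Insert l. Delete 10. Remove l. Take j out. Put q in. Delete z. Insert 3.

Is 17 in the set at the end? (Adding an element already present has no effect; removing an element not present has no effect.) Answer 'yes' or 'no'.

Answer: no

Derivation:
Tracking the set through each operation:
Start: {10, 17, l}
Event 1 (add 17): already present, no change. Set: {10, 17, l}
Event 2 (add z): added. Set: {10, 17, l, z}
Event 3 (remove 17): removed. Set: {10, l, z}
Event 4 (add l): already present, no change. Set: {10, l, z}
Event 5 (remove 10): removed. Set: {l, z}
Event 6 (remove l): removed. Set: {z}
Event 7 (remove j): not present, no change. Set: {z}
Event 8 (add q): added. Set: {q, z}
Event 9 (remove z): removed. Set: {q}
Event 10 (add 3): added. Set: {3, q}

Final set: {3, q} (size 2)
17 is NOT in the final set.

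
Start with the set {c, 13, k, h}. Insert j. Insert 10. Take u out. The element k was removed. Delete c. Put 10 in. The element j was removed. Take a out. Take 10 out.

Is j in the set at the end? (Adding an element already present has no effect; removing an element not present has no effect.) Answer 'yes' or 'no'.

Answer: no

Derivation:
Tracking the set through each operation:
Start: {13, c, h, k}
Event 1 (add j): added. Set: {13, c, h, j, k}
Event 2 (add 10): added. Set: {10, 13, c, h, j, k}
Event 3 (remove u): not present, no change. Set: {10, 13, c, h, j, k}
Event 4 (remove k): removed. Set: {10, 13, c, h, j}
Event 5 (remove c): removed. Set: {10, 13, h, j}
Event 6 (add 10): already present, no change. Set: {10, 13, h, j}
Event 7 (remove j): removed. Set: {10, 13, h}
Event 8 (remove a): not present, no change. Set: {10, 13, h}
Event 9 (remove 10): removed. Set: {13, h}

Final set: {13, h} (size 2)
j is NOT in the final set.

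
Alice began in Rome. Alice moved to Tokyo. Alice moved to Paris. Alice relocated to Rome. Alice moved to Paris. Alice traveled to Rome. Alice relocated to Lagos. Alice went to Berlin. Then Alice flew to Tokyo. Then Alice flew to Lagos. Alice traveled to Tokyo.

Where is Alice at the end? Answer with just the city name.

Answer: Tokyo

Derivation:
Tracking Alice's location:
Start: Alice is in Rome.
After move 1: Rome -> Tokyo. Alice is in Tokyo.
After move 2: Tokyo -> Paris. Alice is in Paris.
After move 3: Paris -> Rome. Alice is in Rome.
After move 4: Rome -> Paris. Alice is in Paris.
After move 5: Paris -> Rome. Alice is in Rome.
After move 6: Rome -> Lagos. Alice is in Lagos.
After move 7: Lagos -> Berlin. Alice is in Berlin.
After move 8: Berlin -> Tokyo. Alice is in Tokyo.
After move 9: Tokyo -> Lagos. Alice is in Lagos.
After move 10: Lagos -> Tokyo. Alice is in Tokyo.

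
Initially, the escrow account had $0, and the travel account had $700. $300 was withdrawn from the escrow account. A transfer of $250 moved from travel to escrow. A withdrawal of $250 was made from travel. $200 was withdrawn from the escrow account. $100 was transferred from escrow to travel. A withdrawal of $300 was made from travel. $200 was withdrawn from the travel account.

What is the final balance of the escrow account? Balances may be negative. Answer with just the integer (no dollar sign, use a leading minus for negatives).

Answer: -350

Derivation:
Tracking account balances step by step:
Start: escrow=0, travel=700
Event 1 (withdraw 300 from escrow): escrow: 0 - 300 = -300. Balances: escrow=-300, travel=700
Event 2 (transfer 250 travel -> escrow): travel: 700 - 250 = 450, escrow: -300 + 250 = -50. Balances: escrow=-50, travel=450
Event 3 (withdraw 250 from travel): travel: 450 - 250 = 200. Balances: escrow=-50, travel=200
Event 4 (withdraw 200 from escrow): escrow: -50 - 200 = -250. Balances: escrow=-250, travel=200
Event 5 (transfer 100 escrow -> travel): escrow: -250 - 100 = -350, travel: 200 + 100 = 300. Balances: escrow=-350, travel=300
Event 6 (withdraw 300 from travel): travel: 300 - 300 = 0. Balances: escrow=-350, travel=0
Event 7 (withdraw 200 from travel): travel: 0 - 200 = -200. Balances: escrow=-350, travel=-200

Final balance of escrow: -350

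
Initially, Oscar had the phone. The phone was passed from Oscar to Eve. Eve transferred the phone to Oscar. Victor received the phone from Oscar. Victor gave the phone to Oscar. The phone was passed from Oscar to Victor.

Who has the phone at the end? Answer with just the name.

Tracking the phone through each event:
Start: Oscar has the phone.
After event 1: Eve has the phone.
After event 2: Oscar has the phone.
After event 3: Victor has the phone.
After event 4: Oscar has the phone.
After event 5: Victor has the phone.

Answer: Victor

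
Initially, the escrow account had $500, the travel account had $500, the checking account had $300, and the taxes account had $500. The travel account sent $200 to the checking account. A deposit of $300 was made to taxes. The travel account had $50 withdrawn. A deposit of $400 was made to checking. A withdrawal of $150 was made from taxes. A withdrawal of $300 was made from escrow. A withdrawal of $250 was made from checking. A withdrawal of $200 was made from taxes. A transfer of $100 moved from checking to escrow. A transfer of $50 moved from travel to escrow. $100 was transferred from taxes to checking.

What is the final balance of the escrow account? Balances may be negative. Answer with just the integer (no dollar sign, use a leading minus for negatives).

Tracking account balances step by step:
Start: escrow=500, travel=500, checking=300, taxes=500
Event 1 (transfer 200 travel -> checking): travel: 500 - 200 = 300, checking: 300 + 200 = 500. Balances: escrow=500, travel=300, checking=500, taxes=500
Event 2 (deposit 300 to taxes): taxes: 500 + 300 = 800. Balances: escrow=500, travel=300, checking=500, taxes=800
Event 3 (withdraw 50 from travel): travel: 300 - 50 = 250. Balances: escrow=500, travel=250, checking=500, taxes=800
Event 4 (deposit 400 to checking): checking: 500 + 400 = 900. Balances: escrow=500, travel=250, checking=900, taxes=800
Event 5 (withdraw 150 from taxes): taxes: 800 - 150 = 650. Balances: escrow=500, travel=250, checking=900, taxes=650
Event 6 (withdraw 300 from escrow): escrow: 500 - 300 = 200. Balances: escrow=200, travel=250, checking=900, taxes=650
Event 7 (withdraw 250 from checking): checking: 900 - 250 = 650. Balances: escrow=200, travel=250, checking=650, taxes=650
Event 8 (withdraw 200 from taxes): taxes: 650 - 200 = 450. Balances: escrow=200, travel=250, checking=650, taxes=450
Event 9 (transfer 100 checking -> escrow): checking: 650 - 100 = 550, escrow: 200 + 100 = 300. Balances: escrow=300, travel=250, checking=550, taxes=450
Event 10 (transfer 50 travel -> escrow): travel: 250 - 50 = 200, escrow: 300 + 50 = 350. Balances: escrow=350, travel=200, checking=550, taxes=450
Event 11 (transfer 100 taxes -> checking): taxes: 450 - 100 = 350, checking: 550 + 100 = 650. Balances: escrow=350, travel=200, checking=650, taxes=350

Final balance of escrow: 350

Answer: 350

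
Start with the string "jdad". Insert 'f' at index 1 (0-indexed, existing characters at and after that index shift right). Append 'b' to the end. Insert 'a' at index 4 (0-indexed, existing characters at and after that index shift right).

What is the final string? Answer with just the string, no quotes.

Applying each edit step by step:
Start: "jdad"
Op 1 (insert 'f' at idx 1): "jdad" -> "jfdad"
Op 2 (append 'b'): "jfdad" -> "jfdadb"
Op 3 (insert 'a' at idx 4): "jfdadb" -> "jfdaadb"

Answer: jfdaadb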